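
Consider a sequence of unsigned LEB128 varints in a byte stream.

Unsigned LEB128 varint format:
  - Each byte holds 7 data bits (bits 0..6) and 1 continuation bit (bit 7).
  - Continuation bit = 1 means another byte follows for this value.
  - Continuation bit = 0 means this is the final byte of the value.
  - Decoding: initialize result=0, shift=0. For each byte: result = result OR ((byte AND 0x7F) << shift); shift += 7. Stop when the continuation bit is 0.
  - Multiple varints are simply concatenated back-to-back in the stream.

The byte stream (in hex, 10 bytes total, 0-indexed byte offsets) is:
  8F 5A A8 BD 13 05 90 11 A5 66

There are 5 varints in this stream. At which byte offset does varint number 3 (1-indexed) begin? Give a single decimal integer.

  byte[0]=0x8F cont=1 payload=0x0F=15: acc |= 15<<0 -> acc=15 shift=7
  byte[1]=0x5A cont=0 payload=0x5A=90: acc |= 90<<7 -> acc=11535 shift=14 [end]
Varint 1: bytes[0:2] = 8F 5A -> value 11535 (2 byte(s))
  byte[2]=0xA8 cont=1 payload=0x28=40: acc |= 40<<0 -> acc=40 shift=7
  byte[3]=0xBD cont=1 payload=0x3D=61: acc |= 61<<7 -> acc=7848 shift=14
  byte[4]=0x13 cont=0 payload=0x13=19: acc |= 19<<14 -> acc=319144 shift=21 [end]
Varint 2: bytes[2:5] = A8 BD 13 -> value 319144 (3 byte(s))
  byte[5]=0x05 cont=0 payload=0x05=5: acc |= 5<<0 -> acc=5 shift=7 [end]
Varint 3: bytes[5:6] = 05 -> value 5 (1 byte(s))
  byte[6]=0x90 cont=1 payload=0x10=16: acc |= 16<<0 -> acc=16 shift=7
  byte[7]=0x11 cont=0 payload=0x11=17: acc |= 17<<7 -> acc=2192 shift=14 [end]
Varint 4: bytes[6:8] = 90 11 -> value 2192 (2 byte(s))
  byte[8]=0xA5 cont=1 payload=0x25=37: acc |= 37<<0 -> acc=37 shift=7
  byte[9]=0x66 cont=0 payload=0x66=102: acc |= 102<<7 -> acc=13093 shift=14 [end]
Varint 5: bytes[8:10] = A5 66 -> value 13093 (2 byte(s))

Answer: 5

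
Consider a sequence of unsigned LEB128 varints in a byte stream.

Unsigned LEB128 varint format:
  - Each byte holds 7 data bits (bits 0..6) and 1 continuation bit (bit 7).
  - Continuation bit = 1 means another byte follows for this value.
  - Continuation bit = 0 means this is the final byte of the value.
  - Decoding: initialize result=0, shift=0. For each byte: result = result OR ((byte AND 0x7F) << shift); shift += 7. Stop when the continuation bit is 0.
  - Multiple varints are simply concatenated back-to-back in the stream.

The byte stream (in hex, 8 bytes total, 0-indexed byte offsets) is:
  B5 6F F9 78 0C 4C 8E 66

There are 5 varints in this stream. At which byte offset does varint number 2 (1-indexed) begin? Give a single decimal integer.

Answer: 2

Derivation:
  byte[0]=0xB5 cont=1 payload=0x35=53: acc |= 53<<0 -> acc=53 shift=7
  byte[1]=0x6F cont=0 payload=0x6F=111: acc |= 111<<7 -> acc=14261 shift=14 [end]
Varint 1: bytes[0:2] = B5 6F -> value 14261 (2 byte(s))
  byte[2]=0xF9 cont=1 payload=0x79=121: acc |= 121<<0 -> acc=121 shift=7
  byte[3]=0x78 cont=0 payload=0x78=120: acc |= 120<<7 -> acc=15481 shift=14 [end]
Varint 2: bytes[2:4] = F9 78 -> value 15481 (2 byte(s))
  byte[4]=0x0C cont=0 payload=0x0C=12: acc |= 12<<0 -> acc=12 shift=7 [end]
Varint 3: bytes[4:5] = 0C -> value 12 (1 byte(s))
  byte[5]=0x4C cont=0 payload=0x4C=76: acc |= 76<<0 -> acc=76 shift=7 [end]
Varint 4: bytes[5:6] = 4C -> value 76 (1 byte(s))
  byte[6]=0x8E cont=1 payload=0x0E=14: acc |= 14<<0 -> acc=14 shift=7
  byte[7]=0x66 cont=0 payload=0x66=102: acc |= 102<<7 -> acc=13070 shift=14 [end]
Varint 5: bytes[6:8] = 8E 66 -> value 13070 (2 byte(s))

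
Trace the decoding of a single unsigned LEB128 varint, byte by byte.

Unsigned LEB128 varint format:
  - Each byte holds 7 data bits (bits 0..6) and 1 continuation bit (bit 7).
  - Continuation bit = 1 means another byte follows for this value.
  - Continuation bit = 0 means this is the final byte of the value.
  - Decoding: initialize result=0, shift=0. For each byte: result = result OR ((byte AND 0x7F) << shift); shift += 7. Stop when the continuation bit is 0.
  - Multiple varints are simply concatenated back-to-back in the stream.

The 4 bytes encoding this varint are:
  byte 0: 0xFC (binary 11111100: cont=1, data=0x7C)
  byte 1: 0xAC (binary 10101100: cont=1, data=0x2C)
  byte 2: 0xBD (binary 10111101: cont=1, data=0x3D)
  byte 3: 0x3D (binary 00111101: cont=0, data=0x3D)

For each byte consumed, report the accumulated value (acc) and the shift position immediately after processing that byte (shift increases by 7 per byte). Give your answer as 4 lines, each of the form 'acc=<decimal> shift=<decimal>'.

byte 0=0xFC: payload=0x7C=124, contrib = 124<<0 = 124; acc -> 124, shift -> 7
byte 1=0xAC: payload=0x2C=44, contrib = 44<<7 = 5632; acc -> 5756, shift -> 14
byte 2=0xBD: payload=0x3D=61, contrib = 61<<14 = 999424; acc -> 1005180, shift -> 21
byte 3=0x3D: payload=0x3D=61, contrib = 61<<21 = 127926272; acc -> 128931452, shift -> 28

Answer: acc=124 shift=7
acc=5756 shift=14
acc=1005180 shift=21
acc=128931452 shift=28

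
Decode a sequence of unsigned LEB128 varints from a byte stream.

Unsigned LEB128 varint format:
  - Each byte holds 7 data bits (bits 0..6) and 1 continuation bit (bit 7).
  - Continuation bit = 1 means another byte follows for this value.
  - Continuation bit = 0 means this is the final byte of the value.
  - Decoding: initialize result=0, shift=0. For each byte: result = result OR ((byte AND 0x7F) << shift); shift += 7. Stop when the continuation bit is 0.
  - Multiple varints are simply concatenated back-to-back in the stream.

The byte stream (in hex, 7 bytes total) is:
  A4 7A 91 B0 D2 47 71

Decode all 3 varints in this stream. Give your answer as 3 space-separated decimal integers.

  byte[0]=0xA4 cont=1 payload=0x24=36: acc |= 36<<0 -> acc=36 shift=7
  byte[1]=0x7A cont=0 payload=0x7A=122: acc |= 122<<7 -> acc=15652 shift=14 [end]
Varint 1: bytes[0:2] = A4 7A -> value 15652 (2 byte(s))
  byte[2]=0x91 cont=1 payload=0x11=17: acc |= 17<<0 -> acc=17 shift=7
  byte[3]=0xB0 cont=1 payload=0x30=48: acc |= 48<<7 -> acc=6161 shift=14
  byte[4]=0xD2 cont=1 payload=0x52=82: acc |= 82<<14 -> acc=1349649 shift=21
  byte[5]=0x47 cont=0 payload=0x47=71: acc |= 71<<21 -> acc=150247441 shift=28 [end]
Varint 2: bytes[2:6] = 91 B0 D2 47 -> value 150247441 (4 byte(s))
  byte[6]=0x71 cont=0 payload=0x71=113: acc |= 113<<0 -> acc=113 shift=7 [end]
Varint 3: bytes[6:7] = 71 -> value 113 (1 byte(s))

Answer: 15652 150247441 113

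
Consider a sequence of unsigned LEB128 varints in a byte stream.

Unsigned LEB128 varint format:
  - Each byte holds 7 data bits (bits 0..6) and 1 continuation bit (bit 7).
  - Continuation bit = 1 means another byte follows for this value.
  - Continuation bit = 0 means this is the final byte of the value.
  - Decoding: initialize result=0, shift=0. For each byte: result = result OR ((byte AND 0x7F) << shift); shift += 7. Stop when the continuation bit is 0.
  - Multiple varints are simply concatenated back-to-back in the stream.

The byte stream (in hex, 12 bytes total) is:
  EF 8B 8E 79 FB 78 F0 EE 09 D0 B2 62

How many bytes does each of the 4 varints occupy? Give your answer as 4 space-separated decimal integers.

  byte[0]=0xEF cont=1 payload=0x6F=111: acc |= 111<<0 -> acc=111 shift=7
  byte[1]=0x8B cont=1 payload=0x0B=11: acc |= 11<<7 -> acc=1519 shift=14
  byte[2]=0x8E cont=1 payload=0x0E=14: acc |= 14<<14 -> acc=230895 shift=21
  byte[3]=0x79 cont=0 payload=0x79=121: acc |= 121<<21 -> acc=253986287 shift=28 [end]
Varint 1: bytes[0:4] = EF 8B 8E 79 -> value 253986287 (4 byte(s))
  byte[4]=0xFB cont=1 payload=0x7B=123: acc |= 123<<0 -> acc=123 shift=7
  byte[5]=0x78 cont=0 payload=0x78=120: acc |= 120<<7 -> acc=15483 shift=14 [end]
Varint 2: bytes[4:6] = FB 78 -> value 15483 (2 byte(s))
  byte[6]=0xF0 cont=1 payload=0x70=112: acc |= 112<<0 -> acc=112 shift=7
  byte[7]=0xEE cont=1 payload=0x6E=110: acc |= 110<<7 -> acc=14192 shift=14
  byte[8]=0x09 cont=0 payload=0x09=9: acc |= 9<<14 -> acc=161648 shift=21 [end]
Varint 3: bytes[6:9] = F0 EE 09 -> value 161648 (3 byte(s))
  byte[9]=0xD0 cont=1 payload=0x50=80: acc |= 80<<0 -> acc=80 shift=7
  byte[10]=0xB2 cont=1 payload=0x32=50: acc |= 50<<7 -> acc=6480 shift=14
  byte[11]=0x62 cont=0 payload=0x62=98: acc |= 98<<14 -> acc=1612112 shift=21 [end]
Varint 4: bytes[9:12] = D0 B2 62 -> value 1612112 (3 byte(s))

Answer: 4 2 3 3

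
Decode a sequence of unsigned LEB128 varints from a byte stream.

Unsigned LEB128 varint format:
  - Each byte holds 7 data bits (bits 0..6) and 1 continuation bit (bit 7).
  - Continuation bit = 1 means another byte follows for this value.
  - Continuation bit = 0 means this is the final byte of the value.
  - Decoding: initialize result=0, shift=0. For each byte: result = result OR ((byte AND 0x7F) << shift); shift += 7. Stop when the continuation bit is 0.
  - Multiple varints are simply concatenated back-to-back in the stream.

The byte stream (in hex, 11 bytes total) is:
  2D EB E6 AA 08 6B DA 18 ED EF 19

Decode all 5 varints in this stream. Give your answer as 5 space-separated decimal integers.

Answer: 45 17478507 107 3162 423917

Derivation:
  byte[0]=0x2D cont=0 payload=0x2D=45: acc |= 45<<0 -> acc=45 shift=7 [end]
Varint 1: bytes[0:1] = 2D -> value 45 (1 byte(s))
  byte[1]=0xEB cont=1 payload=0x6B=107: acc |= 107<<0 -> acc=107 shift=7
  byte[2]=0xE6 cont=1 payload=0x66=102: acc |= 102<<7 -> acc=13163 shift=14
  byte[3]=0xAA cont=1 payload=0x2A=42: acc |= 42<<14 -> acc=701291 shift=21
  byte[4]=0x08 cont=0 payload=0x08=8: acc |= 8<<21 -> acc=17478507 shift=28 [end]
Varint 2: bytes[1:5] = EB E6 AA 08 -> value 17478507 (4 byte(s))
  byte[5]=0x6B cont=0 payload=0x6B=107: acc |= 107<<0 -> acc=107 shift=7 [end]
Varint 3: bytes[5:6] = 6B -> value 107 (1 byte(s))
  byte[6]=0xDA cont=1 payload=0x5A=90: acc |= 90<<0 -> acc=90 shift=7
  byte[7]=0x18 cont=0 payload=0x18=24: acc |= 24<<7 -> acc=3162 shift=14 [end]
Varint 4: bytes[6:8] = DA 18 -> value 3162 (2 byte(s))
  byte[8]=0xED cont=1 payload=0x6D=109: acc |= 109<<0 -> acc=109 shift=7
  byte[9]=0xEF cont=1 payload=0x6F=111: acc |= 111<<7 -> acc=14317 shift=14
  byte[10]=0x19 cont=0 payload=0x19=25: acc |= 25<<14 -> acc=423917 shift=21 [end]
Varint 5: bytes[8:11] = ED EF 19 -> value 423917 (3 byte(s))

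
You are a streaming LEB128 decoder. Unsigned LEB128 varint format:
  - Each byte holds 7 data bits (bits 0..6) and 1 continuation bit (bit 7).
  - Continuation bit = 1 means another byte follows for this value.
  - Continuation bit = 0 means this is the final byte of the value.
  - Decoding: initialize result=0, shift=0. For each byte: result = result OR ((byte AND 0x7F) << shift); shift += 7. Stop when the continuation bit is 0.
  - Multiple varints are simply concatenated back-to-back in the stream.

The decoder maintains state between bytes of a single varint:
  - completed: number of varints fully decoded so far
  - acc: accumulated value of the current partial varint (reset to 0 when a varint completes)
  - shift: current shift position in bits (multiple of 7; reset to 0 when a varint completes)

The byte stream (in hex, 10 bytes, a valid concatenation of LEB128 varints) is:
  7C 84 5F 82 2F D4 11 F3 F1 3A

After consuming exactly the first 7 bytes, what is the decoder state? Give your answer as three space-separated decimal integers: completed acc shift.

Answer: 4 0 0

Derivation:
byte[0]=0x7C cont=0 payload=0x7C: varint #1 complete (value=124); reset -> completed=1 acc=0 shift=0
byte[1]=0x84 cont=1 payload=0x04: acc |= 4<<0 -> completed=1 acc=4 shift=7
byte[2]=0x5F cont=0 payload=0x5F: varint #2 complete (value=12164); reset -> completed=2 acc=0 shift=0
byte[3]=0x82 cont=1 payload=0x02: acc |= 2<<0 -> completed=2 acc=2 shift=7
byte[4]=0x2F cont=0 payload=0x2F: varint #3 complete (value=6018); reset -> completed=3 acc=0 shift=0
byte[5]=0xD4 cont=1 payload=0x54: acc |= 84<<0 -> completed=3 acc=84 shift=7
byte[6]=0x11 cont=0 payload=0x11: varint #4 complete (value=2260); reset -> completed=4 acc=0 shift=0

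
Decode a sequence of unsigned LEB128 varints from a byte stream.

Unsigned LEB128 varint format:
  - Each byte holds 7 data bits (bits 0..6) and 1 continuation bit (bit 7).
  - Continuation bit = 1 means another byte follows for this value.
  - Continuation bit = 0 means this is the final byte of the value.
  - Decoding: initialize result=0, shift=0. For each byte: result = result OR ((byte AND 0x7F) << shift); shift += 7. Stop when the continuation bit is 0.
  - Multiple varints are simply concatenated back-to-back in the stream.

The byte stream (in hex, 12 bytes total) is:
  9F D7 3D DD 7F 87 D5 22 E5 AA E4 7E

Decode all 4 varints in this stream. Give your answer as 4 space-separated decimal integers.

  byte[0]=0x9F cont=1 payload=0x1F=31: acc |= 31<<0 -> acc=31 shift=7
  byte[1]=0xD7 cont=1 payload=0x57=87: acc |= 87<<7 -> acc=11167 shift=14
  byte[2]=0x3D cont=0 payload=0x3D=61: acc |= 61<<14 -> acc=1010591 shift=21 [end]
Varint 1: bytes[0:3] = 9F D7 3D -> value 1010591 (3 byte(s))
  byte[3]=0xDD cont=1 payload=0x5D=93: acc |= 93<<0 -> acc=93 shift=7
  byte[4]=0x7F cont=0 payload=0x7F=127: acc |= 127<<7 -> acc=16349 shift=14 [end]
Varint 2: bytes[3:5] = DD 7F -> value 16349 (2 byte(s))
  byte[5]=0x87 cont=1 payload=0x07=7: acc |= 7<<0 -> acc=7 shift=7
  byte[6]=0xD5 cont=1 payload=0x55=85: acc |= 85<<7 -> acc=10887 shift=14
  byte[7]=0x22 cont=0 payload=0x22=34: acc |= 34<<14 -> acc=567943 shift=21 [end]
Varint 3: bytes[5:8] = 87 D5 22 -> value 567943 (3 byte(s))
  byte[8]=0xE5 cont=1 payload=0x65=101: acc |= 101<<0 -> acc=101 shift=7
  byte[9]=0xAA cont=1 payload=0x2A=42: acc |= 42<<7 -> acc=5477 shift=14
  byte[10]=0xE4 cont=1 payload=0x64=100: acc |= 100<<14 -> acc=1643877 shift=21
  byte[11]=0x7E cont=0 payload=0x7E=126: acc |= 126<<21 -> acc=265885029 shift=28 [end]
Varint 4: bytes[8:12] = E5 AA E4 7E -> value 265885029 (4 byte(s))

Answer: 1010591 16349 567943 265885029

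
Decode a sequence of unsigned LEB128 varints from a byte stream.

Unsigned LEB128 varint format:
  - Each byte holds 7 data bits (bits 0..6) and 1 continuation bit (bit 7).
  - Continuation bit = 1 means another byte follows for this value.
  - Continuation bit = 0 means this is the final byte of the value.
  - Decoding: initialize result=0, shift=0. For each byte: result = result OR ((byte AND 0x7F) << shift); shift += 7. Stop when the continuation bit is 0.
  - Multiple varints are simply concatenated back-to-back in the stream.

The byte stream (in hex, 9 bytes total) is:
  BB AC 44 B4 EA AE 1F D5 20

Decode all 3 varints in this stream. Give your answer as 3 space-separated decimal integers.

  byte[0]=0xBB cont=1 payload=0x3B=59: acc |= 59<<0 -> acc=59 shift=7
  byte[1]=0xAC cont=1 payload=0x2C=44: acc |= 44<<7 -> acc=5691 shift=14
  byte[2]=0x44 cont=0 payload=0x44=68: acc |= 68<<14 -> acc=1119803 shift=21 [end]
Varint 1: bytes[0:3] = BB AC 44 -> value 1119803 (3 byte(s))
  byte[3]=0xB4 cont=1 payload=0x34=52: acc |= 52<<0 -> acc=52 shift=7
  byte[4]=0xEA cont=1 payload=0x6A=106: acc |= 106<<7 -> acc=13620 shift=14
  byte[5]=0xAE cont=1 payload=0x2E=46: acc |= 46<<14 -> acc=767284 shift=21
  byte[6]=0x1F cont=0 payload=0x1F=31: acc |= 31<<21 -> acc=65778996 shift=28 [end]
Varint 2: bytes[3:7] = B4 EA AE 1F -> value 65778996 (4 byte(s))
  byte[7]=0xD5 cont=1 payload=0x55=85: acc |= 85<<0 -> acc=85 shift=7
  byte[8]=0x20 cont=0 payload=0x20=32: acc |= 32<<7 -> acc=4181 shift=14 [end]
Varint 3: bytes[7:9] = D5 20 -> value 4181 (2 byte(s))

Answer: 1119803 65778996 4181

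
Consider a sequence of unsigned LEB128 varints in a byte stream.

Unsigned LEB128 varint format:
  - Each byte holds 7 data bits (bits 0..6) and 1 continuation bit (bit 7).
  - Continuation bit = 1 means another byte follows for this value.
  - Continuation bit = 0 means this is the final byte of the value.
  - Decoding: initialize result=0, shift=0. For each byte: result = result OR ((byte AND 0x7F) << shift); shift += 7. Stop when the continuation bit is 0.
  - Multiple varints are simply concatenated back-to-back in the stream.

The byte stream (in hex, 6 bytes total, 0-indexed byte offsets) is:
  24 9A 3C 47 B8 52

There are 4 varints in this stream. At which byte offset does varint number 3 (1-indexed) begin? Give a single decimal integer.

Answer: 3

Derivation:
  byte[0]=0x24 cont=0 payload=0x24=36: acc |= 36<<0 -> acc=36 shift=7 [end]
Varint 1: bytes[0:1] = 24 -> value 36 (1 byte(s))
  byte[1]=0x9A cont=1 payload=0x1A=26: acc |= 26<<0 -> acc=26 shift=7
  byte[2]=0x3C cont=0 payload=0x3C=60: acc |= 60<<7 -> acc=7706 shift=14 [end]
Varint 2: bytes[1:3] = 9A 3C -> value 7706 (2 byte(s))
  byte[3]=0x47 cont=0 payload=0x47=71: acc |= 71<<0 -> acc=71 shift=7 [end]
Varint 3: bytes[3:4] = 47 -> value 71 (1 byte(s))
  byte[4]=0xB8 cont=1 payload=0x38=56: acc |= 56<<0 -> acc=56 shift=7
  byte[5]=0x52 cont=0 payload=0x52=82: acc |= 82<<7 -> acc=10552 shift=14 [end]
Varint 4: bytes[4:6] = B8 52 -> value 10552 (2 byte(s))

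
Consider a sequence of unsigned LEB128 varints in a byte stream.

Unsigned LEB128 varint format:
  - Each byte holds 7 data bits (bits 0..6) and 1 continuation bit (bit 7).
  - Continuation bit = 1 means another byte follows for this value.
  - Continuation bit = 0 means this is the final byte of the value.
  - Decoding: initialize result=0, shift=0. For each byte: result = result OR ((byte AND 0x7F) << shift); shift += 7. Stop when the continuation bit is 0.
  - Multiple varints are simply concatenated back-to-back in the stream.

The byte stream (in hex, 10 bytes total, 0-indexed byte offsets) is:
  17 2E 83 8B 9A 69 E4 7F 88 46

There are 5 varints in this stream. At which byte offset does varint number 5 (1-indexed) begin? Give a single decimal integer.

Answer: 8

Derivation:
  byte[0]=0x17 cont=0 payload=0x17=23: acc |= 23<<0 -> acc=23 shift=7 [end]
Varint 1: bytes[0:1] = 17 -> value 23 (1 byte(s))
  byte[1]=0x2E cont=0 payload=0x2E=46: acc |= 46<<0 -> acc=46 shift=7 [end]
Varint 2: bytes[1:2] = 2E -> value 46 (1 byte(s))
  byte[2]=0x83 cont=1 payload=0x03=3: acc |= 3<<0 -> acc=3 shift=7
  byte[3]=0x8B cont=1 payload=0x0B=11: acc |= 11<<7 -> acc=1411 shift=14
  byte[4]=0x9A cont=1 payload=0x1A=26: acc |= 26<<14 -> acc=427395 shift=21
  byte[5]=0x69 cont=0 payload=0x69=105: acc |= 105<<21 -> acc=220628355 shift=28 [end]
Varint 3: bytes[2:6] = 83 8B 9A 69 -> value 220628355 (4 byte(s))
  byte[6]=0xE4 cont=1 payload=0x64=100: acc |= 100<<0 -> acc=100 shift=7
  byte[7]=0x7F cont=0 payload=0x7F=127: acc |= 127<<7 -> acc=16356 shift=14 [end]
Varint 4: bytes[6:8] = E4 7F -> value 16356 (2 byte(s))
  byte[8]=0x88 cont=1 payload=0x08=8: acc |= 8<<0 -> acc=8 shift=7
  byte[9]=0x46 cont=0 payload=0x46=70: acc |= 70<<7 -> acc=8968 shift=14 [end]
Varint 5: bytes[8:10] = 88 46 -> value 8968 (2 byte(s))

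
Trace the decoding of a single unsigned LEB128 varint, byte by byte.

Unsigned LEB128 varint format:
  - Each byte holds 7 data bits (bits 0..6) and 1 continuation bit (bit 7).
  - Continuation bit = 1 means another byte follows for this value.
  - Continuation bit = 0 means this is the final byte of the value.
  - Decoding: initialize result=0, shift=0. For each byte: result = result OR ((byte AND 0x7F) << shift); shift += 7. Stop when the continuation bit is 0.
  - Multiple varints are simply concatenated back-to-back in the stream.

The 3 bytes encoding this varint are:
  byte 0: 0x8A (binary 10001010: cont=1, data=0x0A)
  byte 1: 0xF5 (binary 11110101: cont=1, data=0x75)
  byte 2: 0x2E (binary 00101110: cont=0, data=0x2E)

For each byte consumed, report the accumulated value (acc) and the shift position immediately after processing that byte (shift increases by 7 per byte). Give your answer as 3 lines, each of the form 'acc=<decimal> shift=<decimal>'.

Answer: acc=10 shift=7
acc=14986 shift=14
acc=768650 shift=21

Derivation:
byte 0=0x8A: payload=0x0A=10, contrib = 10<<0 = 10; acc -> 10, shift -> 7
byte 1=0xF5: payload=0x75=117, contrib = 117<<7 = 14976; acc -> 14986, shift -> 14
byte 2=0x2E: payload=0x2E=46, contrib = 46<<14 = 753664; acc -> 768650, shift -> 21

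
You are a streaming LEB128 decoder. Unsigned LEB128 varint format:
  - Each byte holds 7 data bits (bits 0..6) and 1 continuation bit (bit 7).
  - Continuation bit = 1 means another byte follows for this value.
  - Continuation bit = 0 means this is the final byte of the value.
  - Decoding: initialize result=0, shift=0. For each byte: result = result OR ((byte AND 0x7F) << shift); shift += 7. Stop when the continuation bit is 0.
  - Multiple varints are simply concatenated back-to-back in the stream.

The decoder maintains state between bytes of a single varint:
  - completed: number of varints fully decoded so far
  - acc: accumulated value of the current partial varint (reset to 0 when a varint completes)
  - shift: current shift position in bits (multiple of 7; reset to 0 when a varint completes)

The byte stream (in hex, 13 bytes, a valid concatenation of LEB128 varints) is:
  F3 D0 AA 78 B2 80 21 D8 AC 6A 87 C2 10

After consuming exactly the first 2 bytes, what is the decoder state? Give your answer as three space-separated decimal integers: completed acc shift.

byte[0]=0xF3 cont=1 payload=0x73: acc |= 115<<0 -> completed=0 acc=115 shift=7
byte[1]=0xD0 cont=1 payload=0x50: acc |= 80<<7 -> completed=0 acc=10355 shift=14

Answer: 0 10355 14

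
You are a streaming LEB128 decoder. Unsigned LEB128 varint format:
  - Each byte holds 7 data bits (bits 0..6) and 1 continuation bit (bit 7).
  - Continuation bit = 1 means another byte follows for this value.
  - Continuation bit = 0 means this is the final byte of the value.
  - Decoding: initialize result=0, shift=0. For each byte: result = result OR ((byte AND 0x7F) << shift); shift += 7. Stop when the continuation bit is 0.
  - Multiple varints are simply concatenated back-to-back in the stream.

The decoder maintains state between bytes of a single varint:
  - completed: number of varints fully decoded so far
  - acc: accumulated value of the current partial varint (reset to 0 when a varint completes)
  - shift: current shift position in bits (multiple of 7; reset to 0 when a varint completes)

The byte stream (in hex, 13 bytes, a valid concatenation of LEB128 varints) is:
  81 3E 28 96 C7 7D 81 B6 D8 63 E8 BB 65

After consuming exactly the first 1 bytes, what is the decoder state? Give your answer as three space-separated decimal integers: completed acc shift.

byte[0]=0x81 cont=1 payload=0x01: acc |= 1<<0 -> completed=0 acc=1 shift=7

Answer: 0 1 7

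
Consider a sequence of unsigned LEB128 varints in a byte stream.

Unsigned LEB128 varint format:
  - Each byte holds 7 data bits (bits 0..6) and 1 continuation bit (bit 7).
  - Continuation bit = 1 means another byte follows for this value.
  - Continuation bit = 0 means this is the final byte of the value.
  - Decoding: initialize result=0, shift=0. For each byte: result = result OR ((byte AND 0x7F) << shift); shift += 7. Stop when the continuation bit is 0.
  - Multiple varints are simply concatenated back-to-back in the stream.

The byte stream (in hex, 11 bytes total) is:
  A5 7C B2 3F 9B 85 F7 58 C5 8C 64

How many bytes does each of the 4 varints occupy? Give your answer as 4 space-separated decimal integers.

Answer: 2 2 4 3

Derivation:
  byte[0]=0xA5 cont=1 payload=0x25=37: acc |= 37<<0 -> acc=37 shift=7
  byte[1]=0x7C cont=0 payload=0x7C=124: acc |= 124<<7 -> acc=15909 shift=14 [end]
Varint 1: bytes[0:2] = A5 7C -> value 15909 (2 byte(s))
  byte[2]=0xB2 cont=1 payload=0x32=50: acc |= 50<<0 -> acc=50 shift=7
  byte[3]=0x3F cont=0 payload=0x3F=63: acc |= 63<<7 -> acc=8114 shift=14 [end]
Varint 2: bytes[2:4] = B2 3F -> value 8114 (2 byte(s))
  byte[4]=0x9B cont=1 payload=0x1B=27: acc |= 27<<0 -> acc=27 shift=7
  byte[5]=0x85 cont=1 payload=0x05=5: acc |= 5<<7 -> acc=667 shift=14
  byte[6]=0xF7 cont=1 payload=0x77=119: acc |= 119<<14 -> acc=1950363 shift=21
  byte[7]=0x58 cont=0 payload=0x58=88: acc |= 88<<21 -> acc=186499739 shift=28 [end]
Varint 3: bytes[4:8] = 9B 85 F7 58 -> value 186499739 (4 byte(s))
  byte[8]=0xC5 cont=1 payload=0x45=69: acc |= 69<<0 -> acc=69 shift=7
  byte[9]=0x8C cont=1 payload=0x0C=12: acc |= 12<<7 -> acc=1605 shift=14
  byte[10]=0x64 cont=0 payload=0x64=100: acc |= 100<<14 -> acc=1640005 shift=21 [end]
Varint 4: bytes[8:11] = C5 8C 64 -> value 1640005 (3 byte(s))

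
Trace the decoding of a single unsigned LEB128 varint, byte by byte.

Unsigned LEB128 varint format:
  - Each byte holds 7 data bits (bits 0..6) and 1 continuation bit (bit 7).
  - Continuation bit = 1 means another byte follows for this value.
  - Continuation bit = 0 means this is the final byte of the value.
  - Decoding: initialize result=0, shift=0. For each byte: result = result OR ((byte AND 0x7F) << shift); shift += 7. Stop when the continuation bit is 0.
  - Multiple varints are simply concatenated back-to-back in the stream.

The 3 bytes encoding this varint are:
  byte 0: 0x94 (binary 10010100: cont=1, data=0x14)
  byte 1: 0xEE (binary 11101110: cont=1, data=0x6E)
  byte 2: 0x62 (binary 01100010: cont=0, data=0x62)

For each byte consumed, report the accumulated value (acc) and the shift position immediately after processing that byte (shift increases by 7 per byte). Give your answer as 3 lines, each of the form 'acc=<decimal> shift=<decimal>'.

Answer: acc=20 shift=7
acc=14100 shift=14
acc=1619732 shift=21

Derivation:
byte 0=0x94: payload=0x14=20, contrib = 20<<0 = 20; acc -> 20, shift -> 7
byte 1=0xEE: payload=0x6E=110, contrib = 110<<7 = 14080; acc -> 14100, shift -> 14
byte 2=0x62: payload=0x62=98, contrib = 98<<14 = 1605632; acc -> 1619732, shift -> 21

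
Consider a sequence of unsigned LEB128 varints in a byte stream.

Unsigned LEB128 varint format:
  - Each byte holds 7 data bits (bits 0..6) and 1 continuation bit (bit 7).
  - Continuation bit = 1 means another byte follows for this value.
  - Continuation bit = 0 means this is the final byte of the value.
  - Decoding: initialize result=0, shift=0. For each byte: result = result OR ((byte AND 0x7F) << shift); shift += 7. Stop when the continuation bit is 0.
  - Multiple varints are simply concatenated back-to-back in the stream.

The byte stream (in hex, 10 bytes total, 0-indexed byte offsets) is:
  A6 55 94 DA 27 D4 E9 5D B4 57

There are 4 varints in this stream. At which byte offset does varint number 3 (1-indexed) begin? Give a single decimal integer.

  byte[0]=0xA6 cont=1 payload=0x26=38: acc |= 38<<0 -> acc=38 shift=7
  byte[1]=0x55 cont=0 payload=0x55=85: acc |= 85<<7 -> acc=10918 shift=14 [end]
Varint 1: bytes[0:2] = A6 55 -> value 10918 (2 byte(s))
  byte[2]=0x94 cont=1 payload=0x14=20: acc |= 20<<0 -> acc=20 shift=7
  byte[3]=0xDA cont=1 payload=0x5A=90: acc |= 90<<7 -> acc=11540 shift=14
  byte[4]=0x27 cont=0 payload=0x27=39: acc |= 39<<14 -> acc=650516 shift=21 [end]
Varint 2: bytes[2:5] = 94 DA 27 -> value 650516 (3 byte(s))
  byte[5]=0xD4 cont=1 payload=0x54=84: acc |= 84<<0 -> acc=84 shift=7
  byte[6]=0xE9 cont=1 payload=0x69=105: acc |= 105<<7 -> acc=13524 shift=14
  byte[7]=0x5D cont=0 payload=0x5D=93: acc |= 93<<14 -> acc=1537236 shift=21 [end]
Varint 3: bytes[5:8] = D4 E9 5D -> value 1537236 (3 byte(s))
  byte[8]=0xB4 cont=1 payload=0x34=52: acc |= 52<<0 -> acc=52 shift=7
  byte[9]=0x57 cont=0 payload=0x57=87: acc |= 87<<7 -> acc=11188 shift=14 [end]
Varint 4: bytes[8:10] = B4 57 -> value 11188 (2 byte(s))

Answer: 5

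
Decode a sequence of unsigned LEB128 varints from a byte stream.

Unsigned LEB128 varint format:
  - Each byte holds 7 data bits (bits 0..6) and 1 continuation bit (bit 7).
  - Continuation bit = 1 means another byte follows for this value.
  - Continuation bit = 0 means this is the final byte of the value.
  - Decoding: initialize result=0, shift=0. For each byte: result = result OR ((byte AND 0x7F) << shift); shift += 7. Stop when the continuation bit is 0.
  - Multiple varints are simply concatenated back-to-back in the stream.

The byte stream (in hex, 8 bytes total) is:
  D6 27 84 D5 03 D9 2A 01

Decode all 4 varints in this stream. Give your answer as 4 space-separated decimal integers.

  byte[0]=0xD6 cont=1 payload=0x56=86: acc |= 86<<0 -> acc=86 shift=7
  byte[1]=0x27 cont=0 payload=0x27=39: acc |= 39<<7 -> acc=5078 shift=14 [end]
Varint 1: bytes[0:2] = D6 27 -> value 5078 (2 byte(s))
  byte[2]=0x84 cont=1 payload=0x04=4: acc |= 4<<0 -> acc=4 shift=7
  byte[3]=0xD5 cont=1 payload=0x55=85: acc |= 85<<7 -> acc=10884 shift=14
  byte[4]=0x03 cont=0 payload=0x03=3: acc |= 3<<14 -> acc=60036 shift=21 [end]
Varint 2: bytes[2:5] = 84 D5 03 -> value 60036 (3 byte(s))
  byte[5]=0xD9 cont=1 payload=0x59=89: acc |= 89<<0 -> acc=89 shift=7
  byte[6]=0x2A cont=0 payload=0x2A=42: acc |= 42<<7 -> acc=5465 shift=14 [end]
Varint 3: bytes[5:7] = D9 2A -> value 5465 (2 byte(s))
  byte[7]=0x01 cont=0 payload=0x01=1: acc |= 1<<0 -> acc=1 shift=7 [end]
Varint 4: bytes[7:8] = 01 -> value 1 (1 byte(s))

Answer: 5078 60036 5465 1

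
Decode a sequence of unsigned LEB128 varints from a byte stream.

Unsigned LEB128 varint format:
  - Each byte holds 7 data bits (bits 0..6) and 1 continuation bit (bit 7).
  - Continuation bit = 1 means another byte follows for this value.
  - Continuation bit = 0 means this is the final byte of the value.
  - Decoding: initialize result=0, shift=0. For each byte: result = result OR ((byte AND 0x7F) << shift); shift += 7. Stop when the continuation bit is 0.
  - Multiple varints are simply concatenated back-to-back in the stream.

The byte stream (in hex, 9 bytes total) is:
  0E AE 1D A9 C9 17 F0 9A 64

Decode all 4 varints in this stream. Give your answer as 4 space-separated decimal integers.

Answer: 14 3758 386217 1641840

Derivation:
  byte[0]=0x0E cont=0 payload=0x0E=14: acc |= 14<<0 -> acc=14 shift=7 [end]
Varint 1: bytes[0:1] = 0E -> value 14 (1 byte(s))
  byte[1]=0xAE cont=1 payload=0x2E=46: acc |= 46<<0 -> acc=46 shift=7
  byte[2]=0x1D cont=0 payload=0x1D=29: acc |= 29<<7 -> acc=3758 shift=14 [end]
Varint 2: bytes[1:3] = AE 1D -> value 3758 (2 byte(s))
  byte[3]=0xA9 cont=1 payload=0x29=41: acc |= 41<<0 -> acc=41 shift=7
  byte[4]=0xC9 cont=1 payload=0x49=73: acc |= 73<<7 -> acc=9385 shift=14
  byte[5]=0x17 cont=0 payload=0x17=23: acc |= 23<<14 -> acc=386217 shift=21 [end]
Varint 3: bytes[3:6] = A9 C9 17 -> value 386217 (3 byte(s))
  byte[6]=0xF0 cont=1 payload=0x70=112: acc |= 112<<0 -> acc=112 shift=7
  byte[7]=0x9A cont=1 payload=0x1A=26: acc |= 26<<7 -> acc=3440 shift=14
  byte[8]=0x64 cont=0 payload=0x64=100: acc |= 100<<14 -> acc=1641840 shift=21 [end]
Varint 4: bytes[6:9] = F0 9A 64 -> value 1641840 (3 byte(s))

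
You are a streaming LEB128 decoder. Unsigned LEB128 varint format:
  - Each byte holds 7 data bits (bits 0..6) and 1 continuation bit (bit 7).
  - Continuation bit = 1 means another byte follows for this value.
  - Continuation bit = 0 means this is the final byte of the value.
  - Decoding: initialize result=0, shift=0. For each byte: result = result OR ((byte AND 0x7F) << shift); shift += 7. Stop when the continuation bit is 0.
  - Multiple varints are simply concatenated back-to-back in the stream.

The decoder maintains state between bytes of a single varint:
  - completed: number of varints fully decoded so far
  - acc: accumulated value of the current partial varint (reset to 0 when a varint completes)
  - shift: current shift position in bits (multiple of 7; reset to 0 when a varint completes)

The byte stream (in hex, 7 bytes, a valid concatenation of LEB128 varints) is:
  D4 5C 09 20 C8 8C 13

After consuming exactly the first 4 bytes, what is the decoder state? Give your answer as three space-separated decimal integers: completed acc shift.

Answer: 3 0 0

Derivation:
byte[0]=0xD4 cont=1 payload=0x54: acc |= 84<<0 -> completed=0 acc=84 shift=7
byte[1]=0x5C cont=0 payload=0x5C: varint #1 complete (value=11860); reset -> completed=1 acc=0 shift=0
byte[2]=0x09 cont=0 payload=0x09: varint #2 complete (value=9); reset -> completed=2 acc=0 shift=0
byte[3]=0x20 cont=0 payload=0x20: varint #3 complete (value=32); reset -> completed=3 acc=0 shift=0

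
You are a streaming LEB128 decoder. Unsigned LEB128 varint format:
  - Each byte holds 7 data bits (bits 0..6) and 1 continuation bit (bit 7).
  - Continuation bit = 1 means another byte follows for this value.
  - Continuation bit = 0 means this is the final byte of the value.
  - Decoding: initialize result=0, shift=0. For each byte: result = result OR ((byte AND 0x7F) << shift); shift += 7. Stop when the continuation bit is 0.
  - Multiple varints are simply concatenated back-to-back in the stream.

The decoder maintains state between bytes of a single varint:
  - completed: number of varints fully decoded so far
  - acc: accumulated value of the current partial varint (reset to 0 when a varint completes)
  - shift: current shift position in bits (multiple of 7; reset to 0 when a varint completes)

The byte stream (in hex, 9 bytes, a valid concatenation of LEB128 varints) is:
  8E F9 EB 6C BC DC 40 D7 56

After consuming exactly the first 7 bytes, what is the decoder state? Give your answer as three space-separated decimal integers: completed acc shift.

byte[0]=0x8E cont=1 payload=0x0E: acc |= 14<<0 -> completed=0 acc=14 shift=7
byte[1]=0xF9 cont=1 payload=0x79: acc |= 121<<7 -> completed=0 acc=15502 shift=14
byte[2]=0xEB cont=1 payload=0x6B: acc |= 107<<14 -> completed=0 acc=1768590 shift=21
byte[3]=0x6C cont=0 payload=0x6C: varint #1 complete (value=228261006); reset -> completed=1 acc=0 shift=0
byte[4]=0xBC cont=1 payload=0x3C: acc |= 60<<0 -> completed=1 acc=60 shift=7
byte[5]=0xDC cont=1 payload=0x5C: acc |= 92<<7 -> completed=1 acc=11836 shift=14
byte[6]=0x40 cont=0 payload=0x40: varint #2 complete (value=1060412); reset -> completed=2 acc=0 shift=0

Answer: 2 0 0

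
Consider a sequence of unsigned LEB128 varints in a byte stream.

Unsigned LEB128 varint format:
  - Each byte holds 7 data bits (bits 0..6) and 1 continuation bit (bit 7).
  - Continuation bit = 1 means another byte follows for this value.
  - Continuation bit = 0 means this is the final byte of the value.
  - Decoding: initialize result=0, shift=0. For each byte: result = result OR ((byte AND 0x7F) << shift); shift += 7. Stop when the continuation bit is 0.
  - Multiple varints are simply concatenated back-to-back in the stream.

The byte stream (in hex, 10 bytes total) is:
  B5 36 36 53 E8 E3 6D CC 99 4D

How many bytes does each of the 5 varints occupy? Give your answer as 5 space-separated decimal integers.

  byte[0]=0xB5 cont=1 payload=0x35=53: acc |= 53<<0 -> acc=53 shift=7
  byte[1]=0x36 cont=0 payload=0x36=54: acc |= 54<<7 -> acc=6965 shift=14 [end]
Varint 1: bytes[0:2] = B5 36 -> value 6965 (2 byte(s))
  byte[2]=0x36 cont=0 payload=0x36=54: acc |= 54<<0 -> acc=54 shift=7 [end]
Varint 2: bytes[2:3] = 36 -> value 54 (1 byte(s))
  byte[3]=0x53 cont=0 payload=0x53=83: acc |= 83<<0 -> acc=83 shift=7 [end]
Varint 3: bytes[3:4] = 53 -> value 83 (1 byte(s))
  byte[4]=0xE8 cont=1 payload=0x68=104: acc |= 104<<0 -> acc=104 shift=7
  byte[5]=0xE3 cont=1 payload=0x63=99: acc |= 99<<7 -> acc=12776 shift=14
  byte[6]=0x6D cont=0 payload=0x6D=109: acc |= 109<<14 -> acc=1798632 shift=21 [end]
Varint 4: bytes[4:7] = E8 E3 6D -> value 1798632 (3 byte(s))
  byte[7]=0xCC cont=1 payload=0x4C=76: acc |= 76<<0 -> acc=76 shift=7
  byte[8]=0x99 cont=1 payload=0x19=25: acc |= 25<<7 -> acc=3276 shift=14
  byte[9]=0x4D cont=0 payload=0x4D=77: acc |= 77<<14 -> acc=1264844 shift=21 [end]
Varint 5: bytes[7:10] = CC 99 4D -> value 1264844 (3 byte(s))

Answer: 2 1 1 3 3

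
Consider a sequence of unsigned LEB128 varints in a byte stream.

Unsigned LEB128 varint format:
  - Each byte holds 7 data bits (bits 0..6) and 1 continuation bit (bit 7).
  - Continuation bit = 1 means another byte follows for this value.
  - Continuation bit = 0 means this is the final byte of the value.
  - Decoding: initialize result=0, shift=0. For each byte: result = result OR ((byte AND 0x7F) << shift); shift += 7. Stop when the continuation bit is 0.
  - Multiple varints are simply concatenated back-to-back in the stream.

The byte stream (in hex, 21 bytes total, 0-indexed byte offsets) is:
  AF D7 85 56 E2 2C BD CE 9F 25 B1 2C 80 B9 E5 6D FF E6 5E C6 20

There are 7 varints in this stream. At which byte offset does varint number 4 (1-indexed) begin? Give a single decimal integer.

Answer: 10

Derivation:
  byte[0]=0xAF cont=1 payload=0x2F=47: acc |= 47<<0 -> acc=47 shift=7
  byte[1]=0xD7 cont=1 payload=0x57=87: acc |= 87<<7 -> acc=11183 shift=14
  byte[2]=0x85 cont=1 payload=0x05=5: acc |= 5<<14 -> acc=93103 shift=21
  byte[3]=0x56 cont=0 payload=0x56=86: acc |= 86<<21 -> acc=180448175 shift=28 [end]
Varint 1: bytes[0:4] = AF D7 85 56 -> value 180448175 (4 byte(s))
  byte[4]=0xE2 cont=1 payload=0x62=98: acc |= 98<<0 -> acc=98 shift=7
  byte[5]=0x2C cont=0 payload=0x2C=44: acc |= 44<<7 -> acc=5730 shift=14 [end]
Varint 2: bytes[4:6] = E2 2C -> value 5730 (2 byte(s))
  byte[6]=0xBD cont=1 payload=0x3D=61: acc |= 61<<0 -> acc=61 shift=7
  byte[7]=0xCE cont=1 payload=0x4E=78: acc |= 78<<7 -> acc=10045 shift=14
  byte[8]=0x9F cont=1 payload=0x1F=31: acc |= 31<<14 -> acc=517949 shift=21
  byte[9]=0x25 cont=0 payload=0x25=37: acc |= 37<<21 -> acc=78112573 shift=28 [end]
Varint 3: bytes[6:10] = BD CE 9F 25 -> value 78112573 (4 byte(s))
  byte[10]=0xB1 cont=1 payload=0x31=49: acc |= 49<<0 -> acc=49 shift=7
  byte[11]=0x2C cont=0 payload=0x2C=44: acc |= 44<<7 -> acc=5681 shift=14 [end]
Varint 4: bytes[10:12] = B1 2C -> value 5681 (2 byte(s))
  byte[12]=0x80 cont=1 payload=0x00=0: acc |= 0<<0 -> acc=0 shift=7
  byte[13]=0xB9 cont=1 payload=0x39=57: acc |= 57<<7 -> acc=7296 shift=14
  byte[14]=0xE5 cont=1 payload=0x65=101: acc |= 101<<14 -> acc=1662080 shift=21
  byte[15]=0x6D cont=0 payload=0x6D=109: acc |= 109<<21 -> acc=230251648 shift=28 [end]
Varint 5: bytes[12:16] = 80 B9 E5 6D -> value 230251648 (4 byte(s))
  byte[16]=0xFF cont=1 payload=0x7F=127: acc |= 127<<0 -> acc=127 shift=7
  byte[17]=0xE6 cont=1 payload=0x66=102: acc |= 102<<7 -> acc=13183 shift=14
  byte[18]=0x5E cont=0 payload=0x5E=94: acc |= 94<<14 -> acc=1553279 shift=21 [end]
Varint 6: bytes[16:19] = FF E6 5E -> value 1553279 (3 byte(s))
  byte[19]=0xC6 cont=1 payload=0x46=70: acc |= 70<<0 -> acc=70 shift=7
  byte[20]=0x20 cont=0 payload=0x20=32: acc |= 32<<7 -> acc=4166 shift=14 [end]
Varint 7: bytes[19:21] = C6 20 -> value 4166 (2 byte(s))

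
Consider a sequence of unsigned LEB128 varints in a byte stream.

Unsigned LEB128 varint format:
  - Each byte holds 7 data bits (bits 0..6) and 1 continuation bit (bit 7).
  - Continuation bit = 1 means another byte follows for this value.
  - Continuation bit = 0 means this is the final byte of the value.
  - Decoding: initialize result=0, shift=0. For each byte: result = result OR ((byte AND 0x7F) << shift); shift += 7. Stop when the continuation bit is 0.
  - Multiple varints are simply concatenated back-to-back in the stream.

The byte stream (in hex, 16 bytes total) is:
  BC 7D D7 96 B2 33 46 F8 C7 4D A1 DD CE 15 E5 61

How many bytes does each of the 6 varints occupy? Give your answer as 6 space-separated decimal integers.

Answer: 2 4 1 3 4 2

Derivation:
  byte[0]=0xBC cont=1 payload=0x3C=60: acc |= 60<<0 -> acc=60 shift=7
  byte[1]=0x7D cont=0 payload=0x7D=125: acc |= 125<<7 -> acc=16060 shift=14 [end]
Varint 1: bytes[0:2] = BC 7D -> value 16060 (2 byte(s))
  byte[2]=0xD7 cont=1 payload=0x57=87: acc |= 87<<0 -> acc=87 shift=7
  byte[3]=0x96 cont=1 payload=0x16=22: acc |= 22<<7 -> acc=2903 shift=14
  byte[4]=0xB2 cont=1 payload=0x32=50: acc |= 50<<14 -> acc=822103 shift=21
  byte[5]=0x33 cont=0 payload=0x33=51: acc |= 51<<21 -> acc=107776855 shift=28 [end]
Varint 2: bytes[2:6] = D7 96 B2 33 -> value 107776855 (4 byte(s))
  byte[6]=0x46 cont=0 payload=0x46=70: acc |= 70<<0 -> acc=70 shift=7 [end]
Varint 3: bytes[6:7] = 46 -> value 70 (1 byte(s))
  byte[7]=0xF8 cont=1 payload=0x78=120: acc |= 120<<0 -> acc=120 shift=7
  byte[8]=0xC7 cont=1 payload=0x47=71: acc |= 71<<7 -> acc=9208 shift=14
  byte[9]=0x4D cont=0 payload=0x4D=77: acc |= 77<<14 -> acc=1270776 shift=21 [end]
Varint 4: bytes[7:10] = F8 C7 4D -> value 1270776 (3 byte(s))
  byte[10]=0xA1 cont=1 payload=0x21=33: acc |= 33<<0 -> acc=33 shift=7
  byte[11]=0xDD cont=1 payload=0x5D=93: acc |= 93<<7 -> acc=11937 shift=14
  byte[12]=0xCE cont=1 payload=0x4E=78: acc |= 78<<14 -> acc=1289889 shift=21
  byte[13]=0x15 cont=0 payload=0x15=21: acc |= 21<<21 -> acc=45330081 shift=28 [end]
Varint 5: bytes[10:14] = A1 DD CE 15 -> value 45330081 (4 byte(s))
  byte[14]=0xE5 cont=1 payload=0x65=101: acc |= 101<<0 -> acc=101 shift=7
  byte[15]=0x61 cont=0 payload=0x61=97: acc |= 97<<7 -> acc=12517 shift=14 [end]
Varint 6: bytes[14:16] = E5 61 -> value 12517 (2 byte(s))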